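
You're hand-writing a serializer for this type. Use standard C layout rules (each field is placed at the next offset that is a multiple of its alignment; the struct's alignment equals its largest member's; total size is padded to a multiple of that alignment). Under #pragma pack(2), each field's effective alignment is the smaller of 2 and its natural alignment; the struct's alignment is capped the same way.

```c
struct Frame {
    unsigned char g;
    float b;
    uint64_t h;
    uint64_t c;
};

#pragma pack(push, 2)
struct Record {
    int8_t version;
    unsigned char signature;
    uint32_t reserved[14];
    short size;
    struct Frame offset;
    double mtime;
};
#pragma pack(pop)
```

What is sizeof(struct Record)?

Frame: 0..1  g  (1B, 1-aligned); 1..4  -- padding (3B); 4..8  b  (4B, 4-aligned); 8..16  h  (8B, 8-aligned); 16..24  c  (8B, 8-aligned); sizeof = 24, alignof = 8
0..1  version  (1B, 1-aligned)
1..2  signature  (1B, 1-aligned)
2..58  reserved  (56B, 2-aligned)
58..60  size  (2B, 2-aligned)
60..84  offset  (24B, 2-aligned)
84..92  mtime  (8B, 2-aligned)
sizeof = 92, alignof = 2

92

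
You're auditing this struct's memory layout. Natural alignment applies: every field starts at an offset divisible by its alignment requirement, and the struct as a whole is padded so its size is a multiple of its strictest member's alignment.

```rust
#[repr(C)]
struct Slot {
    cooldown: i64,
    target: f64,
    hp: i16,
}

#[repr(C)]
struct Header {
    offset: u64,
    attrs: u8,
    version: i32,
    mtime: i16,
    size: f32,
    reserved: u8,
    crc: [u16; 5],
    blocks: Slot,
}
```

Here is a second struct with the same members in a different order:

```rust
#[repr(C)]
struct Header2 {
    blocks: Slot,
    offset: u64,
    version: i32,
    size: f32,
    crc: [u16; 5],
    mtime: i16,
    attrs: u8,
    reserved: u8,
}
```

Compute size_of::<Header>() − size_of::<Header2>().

Slot: cooldown at 0 (size 8, align 8) → ends 8; target at 8 (size 8, align 8) → ends 16; hp at 16 (size 2, align 2) → ends 18; tail pad 6 to reach multiple of 8; total 24 bytes, alignment 8
offset at 0 (size 8, align 8) → ends 8
attrs at 8 (size 1, align 1) → ends 9
pad 3 to align 4 for version
version at 12 (size 4, align 4) → ends 16
mtime at 16 (size 2, align 2) → ends 18
pad 2 to align 4 for size
size at 20 (size 4, align 4) → ends 24
reserved at 24 (size 1, align 1) → ends 25
pad 1 to align 2 for crc
crc at 26 (size 10, align 2) → ends 36
pad 4 to align 8 for blocks
blocks at 40 (size 24, align 8) → ends 64
total 64 bytes, alignment 8
— Header2 —
blocks at 0 (size 24, align 8) → ends 24
offset at 24 (size 8, align 8) → ends 32
version at 32 (size 4, align 4) → ends 36
size at 36 (size 4, align 4) → ends 40
crc at 40 (size 10, align 2) → ends 50
mtime at 50 (size 2, align 2) → ends 52
attrs at 52 (size 1, align 1) → ends 53
reserved at 53 (size 1, align 1) → ends 54
tail pad 2 to reach multiple of 8
total 56 bytes, alignment 8
64 − 56 = 8

8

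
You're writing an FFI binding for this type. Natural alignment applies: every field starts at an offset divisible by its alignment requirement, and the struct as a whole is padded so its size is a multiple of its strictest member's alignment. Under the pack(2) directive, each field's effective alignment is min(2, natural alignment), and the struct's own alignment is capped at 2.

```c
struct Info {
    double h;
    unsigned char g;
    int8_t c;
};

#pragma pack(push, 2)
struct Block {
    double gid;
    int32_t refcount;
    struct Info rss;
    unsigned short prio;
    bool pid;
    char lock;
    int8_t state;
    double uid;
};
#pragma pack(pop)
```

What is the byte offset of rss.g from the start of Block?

Info: h at 0 (size 8, align 8) → ends 8; g at 8 (size 1, align 1) → ends 9; c at 9 (size 1, align 1) → ends 10; tail pad 6 to reach multiple of 8; total 16 bytes, alignment 8
gid at 0 (size 8, align 2) → ends 8
refcount at 8 (size 4, align 2) → ends 12
rss at 12 (size 16, align 2) → ends 28
within Info: g at 8
12 + 8 = 20

20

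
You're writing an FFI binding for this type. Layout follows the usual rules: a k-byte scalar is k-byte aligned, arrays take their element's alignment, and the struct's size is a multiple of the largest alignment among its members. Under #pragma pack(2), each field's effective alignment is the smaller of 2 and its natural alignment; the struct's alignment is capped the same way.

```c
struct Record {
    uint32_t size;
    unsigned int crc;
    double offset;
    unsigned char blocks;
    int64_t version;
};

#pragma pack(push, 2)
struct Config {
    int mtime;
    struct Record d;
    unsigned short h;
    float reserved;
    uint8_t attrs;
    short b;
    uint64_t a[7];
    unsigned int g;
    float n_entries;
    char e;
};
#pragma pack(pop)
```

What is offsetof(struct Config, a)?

46

Record: 0..4  size  (4B, 4-aligned); 4..8  crc  (4B, 4-aligned); 8..16  offset  (8B, 8-aligned); 16..17  blocks  (1B, 1-aligned); 17..24  -- padding (7B); 24..32  version  (8B, 8-aligned); sizeof = 32, alignof = 8
0..4  mtime  (4B, 2-aligned)
4..36  d  (32B, 2-aligned)
36..38  h  (2B, 2-aligned)
38..42  reserved  (4B, 2-aligned)
42..43  attrs  (1B, 1-aligned)
43..44  -- padding (1B)
44..46  b  (2B, 2-aligned)
46..102  a  (56B, 2-aligned)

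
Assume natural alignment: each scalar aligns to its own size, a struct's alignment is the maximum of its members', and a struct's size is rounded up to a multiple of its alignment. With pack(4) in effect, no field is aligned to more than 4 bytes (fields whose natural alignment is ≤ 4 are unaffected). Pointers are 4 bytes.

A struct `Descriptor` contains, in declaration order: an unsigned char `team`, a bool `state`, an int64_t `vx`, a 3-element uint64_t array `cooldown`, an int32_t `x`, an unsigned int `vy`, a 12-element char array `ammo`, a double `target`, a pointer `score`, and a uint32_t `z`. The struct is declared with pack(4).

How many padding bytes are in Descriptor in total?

team at 0 (size 1, align 1) → ends 1
state at 1 (size 1, align 1) → ends 2
pad 2 to align 4 for vx
vx at 4 (size 8, align 4) → ends 12
cooldown at 12 (size 24, align 4) → ends 36
x at 36 (size 4, align 4) → ends 40
vy at 40 (size 4, align 4) → ends 44
ammo at 44 (size 12, align 1) → ends 56
target at 56 (size 8, align 4) → ends 64
score at 64 (size 4, align 4) → ends 68
z at 68 (size 4, align 4) → ends 72
total 72 bytes, alignment 4
data bytes 70, size 72 → padding 2

2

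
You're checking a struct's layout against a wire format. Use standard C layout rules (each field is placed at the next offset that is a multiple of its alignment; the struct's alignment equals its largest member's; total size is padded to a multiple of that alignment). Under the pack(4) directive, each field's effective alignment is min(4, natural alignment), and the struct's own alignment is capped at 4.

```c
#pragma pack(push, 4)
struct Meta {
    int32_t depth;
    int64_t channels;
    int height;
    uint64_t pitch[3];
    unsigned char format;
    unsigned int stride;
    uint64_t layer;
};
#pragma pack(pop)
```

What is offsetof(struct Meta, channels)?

@0: depth [4B, align 4] → 4
@4: channels [8B, align 4] → 12

4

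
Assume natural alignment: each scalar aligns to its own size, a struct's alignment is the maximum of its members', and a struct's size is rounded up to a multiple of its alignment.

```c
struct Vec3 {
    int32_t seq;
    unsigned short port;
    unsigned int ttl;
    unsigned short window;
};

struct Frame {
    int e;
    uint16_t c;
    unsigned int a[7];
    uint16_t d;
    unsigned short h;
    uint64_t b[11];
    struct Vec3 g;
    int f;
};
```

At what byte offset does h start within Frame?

38

Vec3: @0: seq [4B, align 4] → 4; @4: port [2B, align 2] → 6; +2 pad (align 4); @8: ttl [4B, align 4] → 12; @12: window [2B, align 2] → 14; +2 tail pad (align 4); size 16, align 4
@0: e [4B, align 4] → 4
@4: c [2B, align 2] → 6
+2 pad (align 4)
@8: a [28B, align 4] → 36
@36: d [2B, align 2] → 38
@38: h [2B, align 2] → 40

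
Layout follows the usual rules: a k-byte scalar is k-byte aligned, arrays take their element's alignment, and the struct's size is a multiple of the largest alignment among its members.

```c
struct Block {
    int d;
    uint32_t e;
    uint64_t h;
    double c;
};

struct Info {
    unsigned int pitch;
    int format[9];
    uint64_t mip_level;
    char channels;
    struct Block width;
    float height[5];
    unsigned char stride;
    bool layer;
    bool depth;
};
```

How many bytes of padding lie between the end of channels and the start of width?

7

Block: @0: d [4B, align 4] → 4; @4: e [4B, align 4] → 8; @8: h [8B, align 8] → 16; @16: c [8B, align 8] → 24; size 24, align 8
@0: pitch [4B, align 4] → 4
@4: format [36B, align 4] → 40
@40: mip_level [8B, align 8] → 48
@48: channels [1B, align 1] → 49
+7 pad (align 8)
@56: width [24B, align 8] → 80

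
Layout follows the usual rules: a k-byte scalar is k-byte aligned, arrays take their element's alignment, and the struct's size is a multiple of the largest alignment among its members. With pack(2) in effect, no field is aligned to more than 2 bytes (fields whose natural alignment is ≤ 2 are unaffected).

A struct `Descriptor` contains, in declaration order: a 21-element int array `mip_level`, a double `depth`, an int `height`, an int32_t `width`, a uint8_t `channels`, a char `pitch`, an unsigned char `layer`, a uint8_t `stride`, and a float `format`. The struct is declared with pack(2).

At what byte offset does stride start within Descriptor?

103

mip_level at 0 (size 84, align 2) → ends 84
depth at 84 (size 8, align 2) → ends 92
height at 92 (size 4, align 2) → ends 96
width at 96 (size 4, align 2) → ends 100
channels at 100 (size 1, align 1) → ends 101
pitch at 101 (size 1, align 1) → ends 102
layer at 102 (size 1, align 1) → ends 103
stride at 103 (size 1, align 1) → ends 104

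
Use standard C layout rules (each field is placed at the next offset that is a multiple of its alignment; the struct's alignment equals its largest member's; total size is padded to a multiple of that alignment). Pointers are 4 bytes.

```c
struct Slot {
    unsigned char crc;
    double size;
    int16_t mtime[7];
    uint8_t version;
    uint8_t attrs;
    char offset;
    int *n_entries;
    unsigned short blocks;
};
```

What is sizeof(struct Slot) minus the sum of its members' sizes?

crc at 0 (size 1, align 1) → ends 1
pad 7 to align 8 for size
size at 8 (size 8, align 8) → ends 16
mtime at 16 (size 14, align 2) → ends 30
version at 30 (size 1, align 1) → ends 31
attrs at 31 (size 1, align 1) → ends 32
offset at 32 (size 1, align 1) → ends 33
pad 3 to align 4 for n_entries
n_entries at 36 (size 4, align 4) → ends 40
blocks at 40 (size 2, align 2) → ends 42
tail pad 6 to reach multiple of 8
total 48 bytes, alignment 8
data bytes 32, size 48 → padding 16

16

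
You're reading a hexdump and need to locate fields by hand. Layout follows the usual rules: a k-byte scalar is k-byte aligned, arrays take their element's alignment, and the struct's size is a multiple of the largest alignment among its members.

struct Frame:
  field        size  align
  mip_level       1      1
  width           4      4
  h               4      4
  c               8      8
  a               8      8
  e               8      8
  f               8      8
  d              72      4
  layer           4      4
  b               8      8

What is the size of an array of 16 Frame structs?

2176

0..1  mip_level  (1B, 1-aligned)
1..4  -- padding (3B)
4..8  width  (4B, 4-aligned)
8..12  h  (4B, 4-aligned)
12..16  -- padding (4B)
16..24  c  (8B, 8-aligned)
24..32  a  (8B, 8-aligned)
32..40  e  (8B, 8-aligned)
40..48  f  (8B, 8-aligned)
48..120  d  (72B, 4-aligned)
120..124  layer  (4B, 4-aligned)
124..128  -- padding (4B)
128..136  b  (8B, 8-aligned)
sizeof = 136, alignof = 8
array of 16: 16 × 136 = 2176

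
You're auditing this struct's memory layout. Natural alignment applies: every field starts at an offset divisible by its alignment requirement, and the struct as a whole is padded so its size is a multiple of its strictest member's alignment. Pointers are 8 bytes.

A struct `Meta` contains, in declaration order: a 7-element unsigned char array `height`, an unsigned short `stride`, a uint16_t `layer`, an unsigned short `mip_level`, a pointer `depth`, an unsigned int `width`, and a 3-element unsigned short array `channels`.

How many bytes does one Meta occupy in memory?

height at 0 (size 7, align 1) → ends 7
pad 1 to align 2 for stride
stride at 8 (size 2, align 2) → ends 10
layer at 10 (size 2, align 2) → ends 12
mip_level at 12 (size 2, align 2) → ends 14
pad 2 to align 8 for depth
depth at 16 (size 8, align 8) → ends 24
width at 24 (size 4, align 4) → ends 28
channels at 28 (size 6, align 2) → ends 34
tail pad 6 to reach multiple of 8
total 40 bytes, alignment 8

40 bytes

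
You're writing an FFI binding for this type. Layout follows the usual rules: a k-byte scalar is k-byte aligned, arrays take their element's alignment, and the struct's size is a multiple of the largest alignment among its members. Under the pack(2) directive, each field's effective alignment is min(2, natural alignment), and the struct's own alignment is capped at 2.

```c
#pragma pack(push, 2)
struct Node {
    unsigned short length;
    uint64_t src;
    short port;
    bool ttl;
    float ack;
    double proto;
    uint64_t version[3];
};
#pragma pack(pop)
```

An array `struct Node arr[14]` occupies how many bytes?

length at 0 (size 2, align 2) → ends 2
src at 2 (size 8, align 2) → ends 10
port at 10 (size 2, align 2) → ends 12
ttl at 12 (size 1, align 1) → ends 13
pad 1 to align 2 for ack
ack at 14 (size 4, align 2) → ends 18
proto at 18 (size 8, align 2) → ends 26
version at 26 (size 24, align 2) → ends 50
total 50 bytes, alignment 2
array of 14: 14 × 50 = 700

700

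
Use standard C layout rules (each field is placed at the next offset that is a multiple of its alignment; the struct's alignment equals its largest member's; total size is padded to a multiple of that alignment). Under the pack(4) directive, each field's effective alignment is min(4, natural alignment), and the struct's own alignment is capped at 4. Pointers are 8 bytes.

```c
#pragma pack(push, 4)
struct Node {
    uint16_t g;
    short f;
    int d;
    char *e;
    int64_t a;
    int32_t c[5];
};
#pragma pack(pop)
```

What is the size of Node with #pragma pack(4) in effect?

@0: g [2B, align 2] → 2
@2: f [2B, align 2] → 4
@4: d [4B, align 4] → 8
@8: e [8B, align 4] → 16
@16: a [8B, align 4] → 24
@24: c [20B, align 4] → 44
size 44, align 4

44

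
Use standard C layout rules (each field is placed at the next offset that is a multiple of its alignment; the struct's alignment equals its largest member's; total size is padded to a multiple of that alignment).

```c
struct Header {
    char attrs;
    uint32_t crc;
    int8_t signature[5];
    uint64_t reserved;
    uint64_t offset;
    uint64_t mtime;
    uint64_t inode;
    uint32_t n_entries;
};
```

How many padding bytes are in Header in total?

10

attrs at 0 (size 1, align 1) → ends 1
pad 3 to align 4 for crc
crc at 4 (size 4, align 4) → ends 8
signature at 8 (size 5, align 1) → ends 13
pad 3 to align 8 for reserved
reserved at 16 (size 8, align 8) → ends 24
offset at 24 (size 8, align 8) → ends 32
mtime at 32 (size 8, align 8) → ends 40
inode at 40 (size 8, align 8) → ends 48
n_entries at 48 (size 4, align 4) → ends 52
tail pad 4 to reach multiple of 8
total 56 bytes, alignment 8
data bytes 46, size 56 → padding 10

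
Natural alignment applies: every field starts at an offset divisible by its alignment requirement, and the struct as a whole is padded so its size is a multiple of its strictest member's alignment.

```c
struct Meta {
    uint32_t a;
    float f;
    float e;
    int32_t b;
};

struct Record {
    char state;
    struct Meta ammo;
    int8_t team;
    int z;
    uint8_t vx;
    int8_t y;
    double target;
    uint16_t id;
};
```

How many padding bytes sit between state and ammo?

3

Meta: a at 0 (size 4, align 4) → ends 4; f at 4 (size 4, align 4) → ends 8; e at 8 (size 4, align 4) → ends 12; b at 12 (size 4, align 4) → ends 16; total 16 bytes, alignment 4
state at 0 (size 1, align 1) → ends 1
pad 3 to align 4 for ammo
ammo at 4 (size 16, align 4) → ends 20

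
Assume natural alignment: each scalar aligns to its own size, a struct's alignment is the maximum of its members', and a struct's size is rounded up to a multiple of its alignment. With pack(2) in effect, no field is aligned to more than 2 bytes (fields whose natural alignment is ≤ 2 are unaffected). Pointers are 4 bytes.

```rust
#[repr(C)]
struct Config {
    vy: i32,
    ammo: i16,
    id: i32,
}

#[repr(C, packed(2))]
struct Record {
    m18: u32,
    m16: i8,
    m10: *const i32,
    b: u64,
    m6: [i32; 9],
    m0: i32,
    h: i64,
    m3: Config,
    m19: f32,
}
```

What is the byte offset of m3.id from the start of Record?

Config: @0: vy [4B, align 4] → 4; @4: ammo [2B, align 2] → 6; +2 pad (align 4); @8: id [4B, align 4] → 12; size 12, align 4
@0: m18 [4B, align 2] → 4
@4: m16 [1B, align 1] → 5
+1 pad (align 2)
@6: m10 [4B, align 2] → 10
@10: b [8B, align 2] → 18
@18: m6 [36B, align 2] → 54
@54: m0 [4B, align 2] → 58
@58: h [8B, align 2] → 66
@66: m3 [12B, align 2] → 78
within Config: id at 8
66 + 8 = 74

74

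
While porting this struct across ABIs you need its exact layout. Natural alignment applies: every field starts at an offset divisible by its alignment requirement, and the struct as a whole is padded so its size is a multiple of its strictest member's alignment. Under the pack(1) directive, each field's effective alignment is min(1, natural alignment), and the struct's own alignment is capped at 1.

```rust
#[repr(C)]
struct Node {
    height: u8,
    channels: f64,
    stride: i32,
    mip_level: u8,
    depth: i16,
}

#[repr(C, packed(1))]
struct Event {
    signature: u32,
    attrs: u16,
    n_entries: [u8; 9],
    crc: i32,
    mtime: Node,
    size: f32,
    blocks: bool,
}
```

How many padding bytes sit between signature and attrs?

Node: height at 0 (size 1, align 1) → ends 1; pad 7 to align 8 for channels; channels at 8 (size 8, align 8) → ends 16; stride at 16 (size 4, align 4) → ends 20; mip_level at 20 (size 1, align 1) → ends 21; pad 1 to align 2 for depth; depth at 22 (size 2, align 2) → ends 24; total 24 bytes, alignment 8
signature at 0 (size 4, align 1) → ends 4
attrs at 4 (size 2, align 1) → ends 6

0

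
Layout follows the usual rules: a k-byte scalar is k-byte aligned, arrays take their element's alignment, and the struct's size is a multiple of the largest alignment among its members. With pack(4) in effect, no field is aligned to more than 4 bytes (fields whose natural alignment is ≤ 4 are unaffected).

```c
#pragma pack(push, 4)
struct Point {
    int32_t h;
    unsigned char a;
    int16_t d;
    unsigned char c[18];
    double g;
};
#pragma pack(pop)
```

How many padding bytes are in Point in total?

3

h at 0 (size 4, align 4) → ends 4
a at 4 (size 1, align 1) → ends 5
pad 1 to align 2 for d
d at 6 (size 2, align 2) → ends 8
c at 8 (size 18, align 1) → ends 26
pad 2 to align 4 for g
g at 28 (size 8, align 4) → ends 36
total 36 bytes, alignment 4
data bytes 33, size 36 → padding 3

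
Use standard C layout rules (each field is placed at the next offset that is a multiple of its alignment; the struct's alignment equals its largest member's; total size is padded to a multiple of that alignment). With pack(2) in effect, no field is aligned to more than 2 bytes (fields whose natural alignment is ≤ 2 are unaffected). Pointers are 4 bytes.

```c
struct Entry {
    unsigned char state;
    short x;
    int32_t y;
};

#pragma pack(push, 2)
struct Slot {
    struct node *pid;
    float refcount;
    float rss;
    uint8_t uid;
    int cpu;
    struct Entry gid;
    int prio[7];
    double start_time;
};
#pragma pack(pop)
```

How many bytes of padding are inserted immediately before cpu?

Entry: 0..1  state  (1B, 1-aligned); 1..2  -- padding (1B); 2..4  x  (2B, 2-aligned); 4..8  y  (4B, 4-aligned); sizeof = 8, alignof = 4
0..4  pid  (4B, 2-aligned)
4..8  refcount  (4B, 2-aligned)
8..12  rss  (4B, 2-aligned)
12..13  uid  (1B, 1-aligned)
13..14  -- padding (1B)
14..18  cpu  (4B, 2-aligned)

1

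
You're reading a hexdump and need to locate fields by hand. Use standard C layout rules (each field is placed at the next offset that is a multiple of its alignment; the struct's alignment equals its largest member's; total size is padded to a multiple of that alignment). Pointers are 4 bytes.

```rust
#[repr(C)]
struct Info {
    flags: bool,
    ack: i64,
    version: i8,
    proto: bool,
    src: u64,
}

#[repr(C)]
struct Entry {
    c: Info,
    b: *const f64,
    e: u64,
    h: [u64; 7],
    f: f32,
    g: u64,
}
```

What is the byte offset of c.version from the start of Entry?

Info: 0..1  flags  (1B, 1-aligned); 1..8  -- padding (7B); 8..16  ack  (8B, 8-aligned); 16..17  version  (1B, 1-aligned); 17..18  proto  (1B, 1-aligned); 18..24  -- padding (6B); 24..32  src  (8B, 8-aligned); sizeof = 32, alignof = 8
0..32  c  (32B, 8-aligned)
within Info: version at 16
0 + 16 = 16

16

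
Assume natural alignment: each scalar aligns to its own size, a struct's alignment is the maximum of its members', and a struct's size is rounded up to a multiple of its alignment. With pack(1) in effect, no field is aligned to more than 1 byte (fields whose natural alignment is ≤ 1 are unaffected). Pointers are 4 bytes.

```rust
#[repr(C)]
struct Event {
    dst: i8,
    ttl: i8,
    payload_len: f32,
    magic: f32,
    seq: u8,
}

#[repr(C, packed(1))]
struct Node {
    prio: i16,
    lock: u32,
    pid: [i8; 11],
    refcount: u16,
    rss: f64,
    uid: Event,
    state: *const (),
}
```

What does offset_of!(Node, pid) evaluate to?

6

Event: @0: dst [1B, align 1] → 1; @1: ttl [1B, align 1] → 2; +2 pad (align 4); @4: payload_len [4B, align 4] → 8; @8: magic [4B, align 4] → 12; @12: seq [1B, align 1] → 13; +3 tail pad (align 4); size 16, align 4
@0: prio [2B, align 1] → 2
@2: lock [4B, align 1] → 6
@6: pid [11B, align 1] → 17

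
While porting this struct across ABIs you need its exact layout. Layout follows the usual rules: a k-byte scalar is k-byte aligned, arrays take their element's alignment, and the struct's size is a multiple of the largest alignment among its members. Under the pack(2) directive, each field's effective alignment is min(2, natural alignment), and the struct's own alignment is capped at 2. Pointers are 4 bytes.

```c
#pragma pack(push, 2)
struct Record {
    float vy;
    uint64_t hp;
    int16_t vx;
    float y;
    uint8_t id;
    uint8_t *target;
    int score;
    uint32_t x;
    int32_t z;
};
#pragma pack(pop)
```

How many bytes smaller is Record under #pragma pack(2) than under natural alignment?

natural layout:
  vy at 0 (size 4, align 4) → ends 4
  pad 4 to align 8 for hp
  hp at 8 (size 8, align 8) → ends 16
  vx at 16 (size 2, align 2) → ends 18
  pad 2 to align 4 for y
  y at 20 (size 4, align 4) → ends 24
  id at 24 (size 1, align 1) → ends 25
  pad 3 to align 4 for target
  target at 28 (size 4, align 4) → ends 32
  score at 32 (size 4, align 4) → ends 36
  x at 36 (size 4, align 4) → ends 40
  z at 40 (size 4, align 4) → ends 44
  tail pad 4 to reach multiple of 8
  total 48 bytes, alignment 8
packed(2) layout:
  vy at 0 (size 4, align 2) → ends 4
  hp at 4 (size 8, align 2) → ends 12
  vx at 12 (size 2, align 2) → ends 14
  y at 14 (size 4, align 2) → ends 18
  id at 18 (size 1, align 1) → ends 19
  pad 1 to align 2 for target
  target at 20 (size 4, align 2) → ends 24
  score at 24 (size 4, align 2) → ends 28
  x at 28 (size 4, align 2) → ends 32
  z at 32 (size 4, align 2) → ends 36
  total 36 bytes, alignment 2
48 − 36 = 12

12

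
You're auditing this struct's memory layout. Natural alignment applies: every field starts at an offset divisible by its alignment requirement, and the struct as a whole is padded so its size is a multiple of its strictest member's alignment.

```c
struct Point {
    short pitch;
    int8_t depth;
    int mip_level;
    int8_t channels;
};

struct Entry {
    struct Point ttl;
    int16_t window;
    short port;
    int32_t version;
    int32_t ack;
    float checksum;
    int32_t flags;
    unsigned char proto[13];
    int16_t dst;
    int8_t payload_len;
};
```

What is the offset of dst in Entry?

46

Point: pitch at 0 (size 2, align 2) → ends 2; depth at 2 (size 1, align 1) → ends 3; pad 1 to align 4 for mip_level; mip_level at 4 (size 4, align 4) → ends 8; channels at 8 (size 1, align 1) → ends 9; tail pad 3 to reach multiple of 4; total 12 bytes, alignment 4
ttl at 0 (size 12, align 4) → ends 12
window at 12 (size 2, align 2) → ends 14
port at 14 (size 2, align 2) → ends 16
version at 16 (size 4, align 4) → ends 20
ack at 20 (size 4, align 4) → ends 24
checksum at 24 (size 4, align 4) → ends 28
flags at 28 (size 4, align 4) → ends 32
proto at 32 (size 13, align 1) → ends 45
pad 1 to align 2 for dst
dst at 46 (size 2, align 2) → ends 48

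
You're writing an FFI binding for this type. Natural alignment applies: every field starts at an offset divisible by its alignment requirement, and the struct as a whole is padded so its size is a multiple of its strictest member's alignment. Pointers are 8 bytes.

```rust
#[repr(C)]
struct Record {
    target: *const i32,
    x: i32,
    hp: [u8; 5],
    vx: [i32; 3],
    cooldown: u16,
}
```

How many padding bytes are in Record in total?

9

@0: target [8B, align 8] → 8
@8: x [4B, align 4] → 12
@12: hp [5B, align 1] → 17
+3 pad (align 4)
@20: vx [12B, align 4] → 32
@32: cooldown [2B, align 2] → 34
+6 tail pad (align 8)
size 40, align 8
data bytes 31, size 40 → padding 9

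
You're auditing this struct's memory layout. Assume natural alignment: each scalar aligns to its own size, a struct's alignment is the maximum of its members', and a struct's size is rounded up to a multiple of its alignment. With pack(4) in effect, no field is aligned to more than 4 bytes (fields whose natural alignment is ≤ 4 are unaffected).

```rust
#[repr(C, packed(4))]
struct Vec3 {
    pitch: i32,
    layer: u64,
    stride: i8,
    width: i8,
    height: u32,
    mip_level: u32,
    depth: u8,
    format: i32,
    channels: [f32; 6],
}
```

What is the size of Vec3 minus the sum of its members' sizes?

0..4  pitch  (4B, 4-aligned)
4..12  layer  (8B, 4-aligned)
12..13  stride  (1B, 1-aligned)
13..14  width  (1B, 1-aligned)
14..16  -- padding (2B)
16..20  height  (4B, 4-aligned)
20..24  mip_level  (4B, 4-aligned)
24..25  depth  (1B, 1-aligned)
25..28  -- padding (3B)
28..32  format  (4B, 4-aligned)
32..56  channels  (24B, 4-aligned)
sizeof = 56, alignof = 4
data bytes 51, size 56 → padding 5

5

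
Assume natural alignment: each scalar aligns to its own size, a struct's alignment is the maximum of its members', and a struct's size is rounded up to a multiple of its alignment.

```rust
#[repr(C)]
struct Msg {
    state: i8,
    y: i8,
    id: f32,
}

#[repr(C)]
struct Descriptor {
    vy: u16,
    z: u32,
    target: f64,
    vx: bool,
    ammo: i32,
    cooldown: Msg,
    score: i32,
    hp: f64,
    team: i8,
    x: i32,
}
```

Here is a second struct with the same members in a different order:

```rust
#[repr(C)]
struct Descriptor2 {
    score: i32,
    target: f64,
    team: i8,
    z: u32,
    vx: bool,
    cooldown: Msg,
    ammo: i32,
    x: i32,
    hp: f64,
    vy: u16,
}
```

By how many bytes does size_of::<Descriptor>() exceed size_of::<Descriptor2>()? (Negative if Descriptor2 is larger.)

-8

Msg: state at 0 (size 1, align 1) → ends 1; y at 1 (size 1, align 1) → ends 2; pad 2 to align 4 for id; id at 4 (size 4, align 4) → ends 8; total 8 bytes, alignment 4
vy at 0 (size 2, align 2) → ends 2
pad 2 to align 4 for z
z at 4 (size 4, align 4) → ends 8
target at 8 (size 8, align 8) → ends 16
vx at 16 (size 1, align 1) → ends 17
pad 3 to align 4 for ammo
ammo at 20 (size 4, align 4) → ends 24
cooldown at 24 (size 8, align 4) → ends 32
score at 32 (size 4, align 4) → ends 36
pad 4 to align 8 for hp
hp at 40 (size 8, align 8) → ends 48
team at 48 (size 1, align 1) → ends 49
pad 3 to align 4 for x
x at 52 (size 4, align 4) → ends 56
total 56 bytes, alignment 8
— Descriptor2 —
score at 0 (size 4, align 4) → ends 4
pad 4 to align 8 for target
target at 8 (size 8, align 8) → ends 16
team at 16 (size 1, align 1) → ends 17
pad 3 to align 4 for z
z at 20 (size 4, align 4) → ends 24
vx at 24 (size 1, align 1) → ends 25
pad 3 to align 4 for cooldown
cooldown at 28 (size 8, align 4) → ends 36
ammo at 36 (size 4, align 4) → ends 40
x at 40 (size 4, align 4) → ends 44
pad 4 to align 8 for hp
hp at 48 (size 8, align 8) → ends 56
vy at 56 (size 2, align 2) → ends 58
tail pad 6 to reach multiple of 8
total 64 bytes, alignment 8
56 − 64 = -8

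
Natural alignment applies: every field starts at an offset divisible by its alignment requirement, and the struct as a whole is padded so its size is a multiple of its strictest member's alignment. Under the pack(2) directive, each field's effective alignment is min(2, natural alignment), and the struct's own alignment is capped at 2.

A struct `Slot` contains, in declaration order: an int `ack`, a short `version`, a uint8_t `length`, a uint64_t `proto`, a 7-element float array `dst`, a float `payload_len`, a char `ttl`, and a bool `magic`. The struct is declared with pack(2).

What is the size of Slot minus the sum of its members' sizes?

1

@0: ack [4B, align 2] → 4
@4: version [2B, align 2] → 6
@6: length [1B, align 1] → 7
+1 pad (align 2)
@8: proto [8B, align 2] → 16
@16: dst [28B, align 2] → 44
@44: payload_len [4B, align 2] → 48
@48: ttl [1B, align 1] → 49
@49: magic [1B, align 1] → 50
size 50, align 2
data bytes 49, size 50 → padding 1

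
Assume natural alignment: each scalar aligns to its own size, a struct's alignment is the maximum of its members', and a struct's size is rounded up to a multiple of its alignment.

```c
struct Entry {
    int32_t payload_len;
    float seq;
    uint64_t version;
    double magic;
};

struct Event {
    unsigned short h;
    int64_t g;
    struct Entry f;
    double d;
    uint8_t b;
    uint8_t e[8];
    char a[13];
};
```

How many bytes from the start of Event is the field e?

49

Entry: @0: payload_len [4B, align 4] → 4; @4: seq [4B, align 4] → 8; @8: version [8B, align 8] → 16; @16: magic [8B, align 8] → 24; size 24, align 8
@0: h [2B, align 2] → 2
+6 pad (align 8)
@8: g [8B, align 8] → 16
@16: f [24B, align 8] → 40
@40: d [8B, align 8] → 48
@48: b [1B, align 1] → 49
@49: e [8B, align 1] → 57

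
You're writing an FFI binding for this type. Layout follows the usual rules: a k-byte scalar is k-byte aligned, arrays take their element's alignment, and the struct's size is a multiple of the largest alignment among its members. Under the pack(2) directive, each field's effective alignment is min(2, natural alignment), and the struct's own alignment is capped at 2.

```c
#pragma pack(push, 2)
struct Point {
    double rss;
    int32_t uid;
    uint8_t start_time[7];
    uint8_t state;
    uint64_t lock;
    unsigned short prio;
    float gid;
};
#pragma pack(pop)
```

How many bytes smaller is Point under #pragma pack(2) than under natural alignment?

natural layout:
  @0: rss [8B, align 8] → 8
  @8: uid [4B, align 4] → 12
  @12: start_time [7B, align 1] → 19
  @19: state [1B, align 1] → 20
  +4 pad (align 8)
  @24: lock [8B, align 8] → 32
  @32: prio [2B, align 2] → 34
  +2 pad (align 4)
  @36: gid [4B, align 4] → 40
  size 40, align 8
packed(2) layout:
  @0: rss [8B, align 2] → 8
  @8: uid [4B, align 2] → 12
  @12: start_time [7B, align 1] → 19
  @19: state [1B, align 1] → 20
  @20: lock [8B, align 2] → 28
  @28: prio [2B, align 2] → 30
  @30: gid [4B, align 2] → 34
  size 34, align 2
40 − 34 = 6

6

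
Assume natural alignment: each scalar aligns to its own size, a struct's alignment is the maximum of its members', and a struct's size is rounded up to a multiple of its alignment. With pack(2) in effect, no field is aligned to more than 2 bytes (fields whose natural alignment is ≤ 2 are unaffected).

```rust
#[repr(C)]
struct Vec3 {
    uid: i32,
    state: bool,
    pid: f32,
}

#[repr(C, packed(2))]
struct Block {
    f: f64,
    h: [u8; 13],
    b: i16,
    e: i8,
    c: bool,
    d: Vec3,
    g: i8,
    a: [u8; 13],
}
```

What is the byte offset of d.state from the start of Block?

Vec3: @0: uid [4B, align 4] → 4; @4: state [1B, align 1] → 5; +3 pad (align 4); @8: pid [4B, align 4] → 12; size 12, align 4
@0: f [8B, align 2] → 8
@8: h [13B, align 1] → 21
+1 pad (align 2)
@22: b [2B, align 2] → 24
@24: e [1B, align 1] → 25
@25: c [1B, align 1] → 26
@26: d [12B, align 2] → 38
within Vec3: state at 4
26 + 4 = 30

30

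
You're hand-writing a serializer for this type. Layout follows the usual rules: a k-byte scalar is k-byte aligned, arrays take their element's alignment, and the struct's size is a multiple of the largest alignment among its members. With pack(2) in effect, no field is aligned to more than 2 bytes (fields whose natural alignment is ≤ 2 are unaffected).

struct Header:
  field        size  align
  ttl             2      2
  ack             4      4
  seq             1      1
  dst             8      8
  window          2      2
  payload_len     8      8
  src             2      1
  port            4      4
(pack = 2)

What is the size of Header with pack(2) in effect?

@0: ttl [2B, align 2] → 2
@2: ack [4B, align 2] → 6
@6: seq [1B, align 1] → 7
+1 pad (align 2)
@8: dst [8B, align 2] → 16
@16: window [2B, align 2] → 18
@18: payload_len [8B, align 2] → 26
@26: src [2B, align 1] → 28
@28: port [4B, align 2] → 32
size 32, align 2

32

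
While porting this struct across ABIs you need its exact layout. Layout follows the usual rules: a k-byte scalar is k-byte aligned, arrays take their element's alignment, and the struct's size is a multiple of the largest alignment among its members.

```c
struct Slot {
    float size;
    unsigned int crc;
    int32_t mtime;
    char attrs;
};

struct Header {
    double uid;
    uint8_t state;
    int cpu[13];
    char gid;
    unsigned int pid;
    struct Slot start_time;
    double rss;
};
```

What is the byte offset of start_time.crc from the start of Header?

Slot: 0..4  size  (4B, 4-aligned); 4..8  crc  (4B, 4-aligned); 8..12  mtime  (4B, 4-aligned); 12..13  attrs  (1B, 1-aligned); 13..16  -- tail padding (3B); sizeof = 16, alignof = 4
0..8  uid  (8B, 8-aligned)
8..9  state  (1B, 1-aligned)
9..12  -- padding (3B)
12..64  cpu  (52B, 4-aligned)
64..65  gid  (1B, 1-aligned)
65..68  -- padding (3B)
68..72  pid  (4B, 4-aligned)
72..88  start_time  (16B, 4-aligned)
within Slot: crc at 4
72 + 4 = 76

76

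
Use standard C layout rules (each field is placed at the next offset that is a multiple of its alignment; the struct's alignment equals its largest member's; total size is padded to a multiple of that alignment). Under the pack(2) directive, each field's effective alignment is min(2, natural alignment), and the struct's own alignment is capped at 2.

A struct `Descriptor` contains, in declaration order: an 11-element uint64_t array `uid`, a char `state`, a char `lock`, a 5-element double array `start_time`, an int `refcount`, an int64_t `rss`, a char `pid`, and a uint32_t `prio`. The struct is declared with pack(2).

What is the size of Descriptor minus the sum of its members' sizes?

1

0..88  uid  (88B, 2-aligned)
88..89  state  (1B, 1-aligned)
89..90  lock  (1B, 1-aligned)
90..130  start_time  (40B, 2-aligned)
130..134  refcount  (4B, 2-aligned)
134..142  rss  (8B, 2-aligned)
142..143  pid  (1B, 1-aligned)
143..144  -- padding (1B)
144..148  prio  (4B, 2-aligned)
sizeof = 148, alignof = 2
data bytes 147, size 148 → padding 1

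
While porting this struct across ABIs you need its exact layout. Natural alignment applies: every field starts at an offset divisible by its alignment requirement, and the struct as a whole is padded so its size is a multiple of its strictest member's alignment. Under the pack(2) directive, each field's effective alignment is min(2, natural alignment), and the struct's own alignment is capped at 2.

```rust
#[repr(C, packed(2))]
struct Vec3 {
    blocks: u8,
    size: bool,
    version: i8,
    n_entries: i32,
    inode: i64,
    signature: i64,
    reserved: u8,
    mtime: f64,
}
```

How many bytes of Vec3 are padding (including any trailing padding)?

2

blocks at 0 (size 1, align 1) → ends 1
size at 1 (size 1, align 1) → ends 2
version at 2 (size 1, align 1) → ends 3
pad 1 to align 2 for n_entries
n_entries at 4 (size 4, align 2) → ends 8
inode at 8 (size 8, align 2) → ends 16
signature at 16 (size 8, align 2) → ends 24
reserved at 24 (size 1, align 1) → ends 25
pad 1 to align 2 for mtime
mtime at 26 (size 8, align 2) → ends 34
total 34 bytes, alignment 2
data bytes 32, size 34 → padding 2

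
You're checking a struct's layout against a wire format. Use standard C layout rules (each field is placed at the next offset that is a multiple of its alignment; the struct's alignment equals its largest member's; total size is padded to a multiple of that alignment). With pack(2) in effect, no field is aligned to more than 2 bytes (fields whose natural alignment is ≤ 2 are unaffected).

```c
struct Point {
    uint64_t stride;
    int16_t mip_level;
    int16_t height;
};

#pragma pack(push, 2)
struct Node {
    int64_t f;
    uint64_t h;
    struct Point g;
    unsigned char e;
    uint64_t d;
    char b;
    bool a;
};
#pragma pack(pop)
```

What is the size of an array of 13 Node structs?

Point: @0: stride [8B, align 8] → 8; @8: mip_level [2B, align 2] → 10; @10: height [2B, align 2] → 12; +4 tail pad (align 8); size 16, align 8
@0: f [8B, align 2] → 8
@8: h [8B, align 2] → 16
@16: g [16B, align 2] → 32
@32: e [1B, align 1] → 33
+1 pad (align 2)
@34: d [8B, align 2] → 42
@42: b [1B, align 1] → 43
@43: a [1B, align 1] → 44
size 44, align 2
array of 13: 13 × 44 = 572

572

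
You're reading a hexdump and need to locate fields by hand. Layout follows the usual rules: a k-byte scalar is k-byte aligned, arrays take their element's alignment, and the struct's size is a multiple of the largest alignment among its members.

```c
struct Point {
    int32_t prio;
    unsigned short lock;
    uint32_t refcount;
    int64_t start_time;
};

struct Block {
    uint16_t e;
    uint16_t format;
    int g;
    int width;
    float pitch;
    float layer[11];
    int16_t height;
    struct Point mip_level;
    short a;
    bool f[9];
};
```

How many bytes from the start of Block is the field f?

Point: prio at 0 (size 4, align 4) → ends 4; lock at 4 (size 2, align 2) → ends 6; pad 2 to align 4 for refcount; refcount at 8 (size 4, align 4) → ends 12; pad 4 to align 8 for start_time; start_time at 16 (size 8, align 8) → ends 24; total 24 bytes, alignment 8
e at 0 (size 2, align 2) → ends 2
format at 2 (size 2, align 2) → ends 4
g at 4 (size 4, align 4) → ends 8
width at 8 (size 4, align 4) → ends 12
pitch at 12 (size 4, align 4) → ends 16
layer at 16 (size 44, align 4) → ends 60
height at 60 (size 2, align 2) → ends 62
pad 2 to align 8 for mip_level
mip_level at 64 (size 24, align 8) → ends 88
a at 88 (size 2, align 2) → ends 90
f at 90 (size 9, align 1) → ends 99

90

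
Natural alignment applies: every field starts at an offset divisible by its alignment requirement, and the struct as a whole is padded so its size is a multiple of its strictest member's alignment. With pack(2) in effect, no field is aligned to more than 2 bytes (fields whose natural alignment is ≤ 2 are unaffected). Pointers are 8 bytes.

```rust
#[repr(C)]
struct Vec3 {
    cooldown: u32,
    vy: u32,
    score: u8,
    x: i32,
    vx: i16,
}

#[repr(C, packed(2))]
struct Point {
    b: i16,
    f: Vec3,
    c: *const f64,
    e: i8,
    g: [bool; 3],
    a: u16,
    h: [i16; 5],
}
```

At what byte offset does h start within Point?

36

Vec3: cooldown at 0 (size 4, align 4) → ends 4; vy at 4 (size 4, align 4) → ends 8; score at 8 (size 1, align 1) → ends 9; pad 3 to align 4 for x; x at 12 (size 4, align 4) → ends 16; vx at 16 (size 2, align 2) → ends 18; tail pad 2 to reach multiple of 4; total 20 bytes, alignment 4
b at 0 (size 2, align 2) → ends 2
f at 2 (size 20, align 2) → ends 22
c at 22 (size 8, align 2) → ends 30
e at 30 (size 1, align 1) → ends 31
g at 31 (size 3, align 1) → ends 34
a at 34 (size 2, align 2) → ends 36
h at 36 (size 10, align 2) → ends 46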